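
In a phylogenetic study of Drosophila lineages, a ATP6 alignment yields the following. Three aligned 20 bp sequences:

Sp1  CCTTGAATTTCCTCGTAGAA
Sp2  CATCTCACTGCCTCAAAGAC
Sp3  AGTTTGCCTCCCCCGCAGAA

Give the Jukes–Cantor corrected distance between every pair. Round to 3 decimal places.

Sp1–Sp2: 9/20 sites differ → p = 0.45, d = −0.75 ln(1 − 0.6) = 0.687218 ≈ 0.687.
Sp1–Sp3: 9/20 sites differ → p = 0.45, d = −0.75 ln(1 − 0.6) = 0.687218 ≈ 0.687.
Sp2–Sp3: 10/20 sites differ → p = 0.5, d = −0.75 ln(1 − 0.666667) = 0.823960 ≈ 0.824.

d(Sp1,Sp2) = 0.687, d(Sp1,Sp3) = 0.687, d(Sp2,Sp3) = 0.824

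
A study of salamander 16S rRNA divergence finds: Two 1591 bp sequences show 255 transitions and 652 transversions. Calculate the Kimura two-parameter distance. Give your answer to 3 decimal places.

1.083

P = 255/1591 ≈ 0.160277 and Q = 652/1591 ≈ 0.409805.
Under the Kimura two-parameter model, d = −½ ln(1 − 2P − Q) − ¼ ln(1 − 2Q).
1 − 2P − Q = 0.269641, giving −½ ln(0.269641) = 0.655332.
1 − 2Q = 0.18039, giving −¼ ln(0.18039) = 0.428159.
d = 0.655332 + 0.428159 = 1.083491.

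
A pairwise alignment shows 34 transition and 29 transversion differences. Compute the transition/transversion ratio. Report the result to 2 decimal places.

R = 34/29 = 1.172413… ≈ 1.17 (to 2 d.p.).

1.17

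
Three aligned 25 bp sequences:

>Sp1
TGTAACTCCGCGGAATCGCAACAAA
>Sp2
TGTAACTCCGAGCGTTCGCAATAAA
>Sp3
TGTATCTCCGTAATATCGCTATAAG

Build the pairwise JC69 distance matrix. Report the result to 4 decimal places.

Sp1–Sp2: 5/25 sites differ → p = 0.2, d = −0.75 ln(1 − 0.266667) = 0.232617 ≈ 0.2326.
Sp1–Sp3: 8/25 sites differ → p = 0.32, d = −0.75 ln(1 − 0.426667) = 0.417216 ≈ 0.4172.
Sp2–Sp3: 8/25 sites differ → p = 0.32, d = −0.75 ln(1 − 0.426667) = 0.417216 ≈ 0.4172.

d(Sp1,Sp2) = 0.2326, d(Sp1,Sp3) = 0.4172, d(Sp2,Sp3) = 0.4172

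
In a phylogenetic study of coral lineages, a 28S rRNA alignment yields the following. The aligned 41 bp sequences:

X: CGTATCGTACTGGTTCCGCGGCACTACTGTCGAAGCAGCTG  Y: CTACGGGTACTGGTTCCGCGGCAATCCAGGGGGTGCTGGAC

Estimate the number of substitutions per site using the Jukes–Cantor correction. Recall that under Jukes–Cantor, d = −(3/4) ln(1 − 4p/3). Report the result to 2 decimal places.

0.55

The sequences differ at 16 of 41 sites, so p = 16/41 ≈ 0.390244.
d = −(3/4) ln(1 − 4p/3) = −0.75 ln(1 − 0.520325) = −0.75 ln(0.479675)
  = −0.75 × (-0.734646) = 0.550985 substitutions/site.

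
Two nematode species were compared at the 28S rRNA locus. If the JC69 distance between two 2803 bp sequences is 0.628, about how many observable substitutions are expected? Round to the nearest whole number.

1192

Invert JC69: p = (3/4)(1 − e^(−4d/3)) = 0.75 × (1 − e^(-0.837333)) = 0.75 × (1 − 0.432863) = 0.425353.
Expected differing sites = pL ≈ 0.425353 × 2803 = 1192.264459 ≈ 1192.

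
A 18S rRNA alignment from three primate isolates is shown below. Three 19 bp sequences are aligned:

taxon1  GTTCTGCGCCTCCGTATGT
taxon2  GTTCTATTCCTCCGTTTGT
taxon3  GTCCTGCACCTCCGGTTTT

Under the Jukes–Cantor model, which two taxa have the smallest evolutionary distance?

taxon1 and taxon2

taxon1–taxon2: 4/19 differ, p = 0.211, d = 0.247.
taxon1–taxon3: 5/19 differ, p = 0.263, d = 0.324.
taxon2–taxon3: 6/19 differ, p = 0.316, d = 0.410.
The smallest distance is between taxon1 and taxon2.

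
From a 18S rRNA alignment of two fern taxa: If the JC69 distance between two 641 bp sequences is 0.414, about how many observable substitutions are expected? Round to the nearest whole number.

204

Invert JC69: p = (3/4)(1 − e^(−4d/3)) = 0.75 × (1 − e^(-0.552)) = 0.75 × (1 − 0.575797) = 0.318152.
Expected differing sites = pL ≈ 0.318152 × 641 = 203.935432 ≈ 204.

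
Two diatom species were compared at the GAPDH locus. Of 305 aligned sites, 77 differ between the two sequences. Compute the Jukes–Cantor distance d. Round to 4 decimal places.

p = 77/305 ≈ 0.252459.
d = −(3/4) ln(1 − 4p/3) = −0.75 ln(1 − 0.336612) = −0.75 ln(0.663388)
  = −0.75 × (-0.410395) = 0.307796 substitutions/site.

0.3078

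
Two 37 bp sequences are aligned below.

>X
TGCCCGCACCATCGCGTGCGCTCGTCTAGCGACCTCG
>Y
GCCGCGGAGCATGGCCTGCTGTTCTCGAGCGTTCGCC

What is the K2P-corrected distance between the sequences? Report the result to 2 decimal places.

Of 37 sites, 2 differences are transitions and 14 are transversions, so P = 2/37 ≈ 0.054054 and Q = 14/37 ≈ 0.378378.
Under the Kimura two-parameter model, d = −½ ln(1 − 2P − Q) − ¼ ln(1 − 2Q).
1 − 2P − Q = 0.513514, giving −½ ln(0.513514) = 0.333239.
1 − 2Q = 0.243244, giving −¼ ln(0.243244) = 0.353423.
d = 0.333239 + 0.353423 = 0.686662.

0.69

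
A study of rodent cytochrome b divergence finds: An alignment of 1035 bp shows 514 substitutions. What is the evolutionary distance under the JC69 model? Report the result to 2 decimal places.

0.81

p = 514/1035 ≈ 0.496618.
d = −(3/4) ln(1 − 4p/3) = −0.75 ln(1 − 0.662157) = −0.75 ln(0.337843)
  = −0.75 × (-1.085174) = 0.813881 substitutions/site.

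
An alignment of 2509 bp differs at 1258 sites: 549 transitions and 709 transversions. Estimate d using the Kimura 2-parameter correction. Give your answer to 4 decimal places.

0.8451

P = 549/2509 ≈ 0.218812 and Q = 709/2509 ≈ 0.282583.
Under the Kimura two-parameter model, d = −½ ln(1 − 2P − Q) − ¼ ln(1 − 2Q).
1 − 2P − Q = 0.279793, giving −½ ln(0.279793) = 0.636853.
1 − 2Q = 0.434834, giving −¼ ln(0.434834) = 0.208198.
d = 0.636853 + 0.208198 = 0.845051.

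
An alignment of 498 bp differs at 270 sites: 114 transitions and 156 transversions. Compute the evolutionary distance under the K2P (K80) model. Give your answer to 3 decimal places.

0.983

P = 114/498 ≈ 0.228916 and Q = 156/498 ≈ 0.313253.
Under the Kimura two-parameter model, d = −½ ln(1 − 2P − Q) − ¼ ln(1 − 2Q).
1 − 2P − Q = 0.228915, giving −½ ln(0.228915) = 0.737202.
1 − 2Q = 0.373494, giving −¼ ln(0.373494) = 0.246213.
d = 0.737202 + 0.246213 = 0.983415.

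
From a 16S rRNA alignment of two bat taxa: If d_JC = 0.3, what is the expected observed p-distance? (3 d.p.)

p = (3/4)(1 − e^(−4d/3)) = 0.75 × (1 − e^(-0.4)) = 0.75 × (1 − 0.670320) = 0.247260.

0.247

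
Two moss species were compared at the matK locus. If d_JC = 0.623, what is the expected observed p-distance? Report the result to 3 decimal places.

p = (3/4)(1 − e^(−4d/3)) = 0.75 × (1 − e^(-0.830667)) = 0.75 × (1 − 0.435759) = 0.423181.

0.423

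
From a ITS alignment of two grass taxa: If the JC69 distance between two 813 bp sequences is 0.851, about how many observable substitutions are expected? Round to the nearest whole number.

414

Invert JC69: p = (3/4)(1 − e^(−4d/3)) = 0.75 × (1 − e^(-1.134667)) = 0.75 × (1 − 0.321529) = 0.508853.
Expected differing sites = pL ≈ 0.508853 × 813 = 413.697489 ≈ 414.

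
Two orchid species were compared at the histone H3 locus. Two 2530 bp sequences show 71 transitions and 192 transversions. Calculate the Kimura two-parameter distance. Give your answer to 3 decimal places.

0.112

P = 71/2530 ≈ 0.028063 and Q = 192/2530 ≈ 0.075889.
Under the Kimura two-parameter model, d = −½ ln(1 − 2P − Q) − ¼ ln(1 − 2Q).
1 − 2P − Q = 0.867985, giving −½ ln(0.867985) = 0.070790.
1 − 2Q = 0.848222, giving −¼ ln(0.848222) = 0.041153.
d = 0.070790 + 0.041153 = 0.111943.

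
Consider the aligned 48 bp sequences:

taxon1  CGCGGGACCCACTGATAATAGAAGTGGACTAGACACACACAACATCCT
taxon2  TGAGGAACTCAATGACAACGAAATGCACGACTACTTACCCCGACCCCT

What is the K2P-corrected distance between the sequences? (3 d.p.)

0.982

Of 48 sites, 11 differences are transitions and 15 are transversions, so P = 11/48 ≈ 0.229167 and Q = 15/48 = 0.3125.
Under the Kimura two-parameter model, d = −½ ln(1 − 2P − Q) − ¼ ln(1 − 2Q).
1 − 2P − Q = 0.229166, giving −½ ln(0.229166) = 0.736654.
1 − 2Q = 0.375, giving −¼ ln(0.375) = 0.245207.
d = 0.736654 + 0.245207 = 0.981861.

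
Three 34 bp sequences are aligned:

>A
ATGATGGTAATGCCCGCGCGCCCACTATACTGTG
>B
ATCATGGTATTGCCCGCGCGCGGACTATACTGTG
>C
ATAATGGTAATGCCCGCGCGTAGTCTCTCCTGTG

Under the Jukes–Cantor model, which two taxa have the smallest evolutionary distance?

A and B

A–B: 4/34 differ, p = 0.118, d = 0.128.
A–C: 7/34 differ, p = 0.206, d = 0.241.
B–C: 7/34 differ, p = 0.206, d = 0.241.
The smallest distance is between A and B.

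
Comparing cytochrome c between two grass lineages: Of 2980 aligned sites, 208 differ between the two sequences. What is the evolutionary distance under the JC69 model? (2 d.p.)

0.07

p = 208/2980 ≈ 0.069799.
d = −(3/4) ln(1 − 4p/3) = −0.75 ln(1 − 0.093065) = −0.75 ln(0.906935)
  = −0.75 × (-0.097684) = 0.073263 substitutions/site.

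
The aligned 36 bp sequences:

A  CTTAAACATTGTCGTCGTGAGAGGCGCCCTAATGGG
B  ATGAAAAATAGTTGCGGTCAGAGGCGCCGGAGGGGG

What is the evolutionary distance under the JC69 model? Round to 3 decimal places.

0.441

The sequences differ at 12 of 36 sites, so p = 12/36 ≈ 0.333333.
d = −(3/4) ln(1 − 4p/3) = −0.75 ln(1 − 0.444444) = −0.75 ln(0.555556)
  = −0.75 × (-0.587786) = 0.440840 substitutions/site.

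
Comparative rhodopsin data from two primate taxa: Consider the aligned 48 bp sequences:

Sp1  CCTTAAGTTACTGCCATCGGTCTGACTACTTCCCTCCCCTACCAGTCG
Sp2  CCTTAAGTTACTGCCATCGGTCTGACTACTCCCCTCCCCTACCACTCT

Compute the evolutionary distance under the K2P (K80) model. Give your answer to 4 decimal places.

0.0653

Of 48 sites, 1 differences are transitions and 2 are transversions, so P = 1/48 ≈ 0.020833 and Q = 2/48 ≈ 0.041667.
Under the Kimura two-parameter model, d = −½ ln(1 − 2P − Q) − ¼ ln(1 − 2Q).
1 − 2P − Q = 0.916667, giving −½ ln(0.916667) = 0.043506.
1 − 2Q = 0.916666, giving −¼ ln(0.916666) = 0.021753.
d = 0.043506 + 0.021753 = 0.065259.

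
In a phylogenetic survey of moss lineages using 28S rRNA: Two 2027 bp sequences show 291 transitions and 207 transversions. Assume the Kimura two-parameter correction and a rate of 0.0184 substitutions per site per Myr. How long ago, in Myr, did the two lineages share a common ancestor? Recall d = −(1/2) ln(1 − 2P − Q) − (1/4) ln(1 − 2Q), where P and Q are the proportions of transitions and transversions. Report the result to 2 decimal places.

8.25

P = 291/2027 ≈ 0.143562 and Q = 207/2027 ≈ 0.102121.
Under the Kimura two-parameter model, d = −½ ln(1 − 2P − Q) − ¼ ln(1 − 2Q).
1 − 2P − Q = 0.610755, giving −½ ln(0.610755) = 0.246530.
1 − 2Q = 0.795758, giving −¼ ln(0.795758) = 0.057115.
d = 0.246530 + 0.057115 = 0.303645.
Under a molecular clock d = 2μt, so t = d/(2μ) = 0.303645 / (2 × 0.0184) = 8.25 Myr.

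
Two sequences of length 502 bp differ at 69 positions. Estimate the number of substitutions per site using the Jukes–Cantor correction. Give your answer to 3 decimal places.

0.152

p = 69/502 ≈ 0.13745.
d = −(3/4) ln(1 − 4p/3) = −0.75 ln(1 − 0.183267) = −0.75 ln(0.816733)
  = −0.75 × (-0.202443) = 0.151832 substitutions/site.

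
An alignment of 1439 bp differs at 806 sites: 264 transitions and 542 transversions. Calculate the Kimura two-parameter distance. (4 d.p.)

P = 264/1439 ≈ 0.183461 and Q = 542/1439 ≈ 0.37665.
Under the Kimura two-parameter model, d = −½ ln(1 − 2P − Q) − ¼ ln(1 − 2Q).
1 − 2P − Q = 0.256428, giving −½ ln(0.256428) = 0.680454.
1 − 2Q = 0.2467, giving −¼ ln(0.2467) = 0.349896.
d = 0.680454 + 0.349896 = 1.030350.

1.0304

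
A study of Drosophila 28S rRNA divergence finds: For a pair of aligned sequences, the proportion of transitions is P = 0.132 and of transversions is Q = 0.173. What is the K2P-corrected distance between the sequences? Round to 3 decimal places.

0.393

Under the Kimura two-parameter model, d = −½ ln(1 − 2P − Q) − ¼ ln(1 − 2Q).
1 − 2P − Q = 0.563, giving −½ ln(0.563) = 0.287238.
1 − 2Q = 0.654, giving −¼ ln(0.654) = 0.106162.
d = 0.287238 + 0.106162 = 0.393400.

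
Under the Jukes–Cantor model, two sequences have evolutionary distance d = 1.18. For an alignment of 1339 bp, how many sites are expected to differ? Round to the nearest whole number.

Invert JC69: p = (3/4)(1 − e^(−4d/3)) = 0.75 × (1 − e^(-1.573333)) = 0.75 × (1 − 0.207353) = 0.594485.
Expected differing sites = pL ≈ 0.594485 × 1339 = 796.015415 ≈ 796.

796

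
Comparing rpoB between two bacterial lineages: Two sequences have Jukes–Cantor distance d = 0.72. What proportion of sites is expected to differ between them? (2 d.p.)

p = (3/4)(1 − e^(−4d/3)) = 0.75 × (1 − e^(-0.96)) = 0.75 × (1 − 0.382893) = 0.462830.

0.46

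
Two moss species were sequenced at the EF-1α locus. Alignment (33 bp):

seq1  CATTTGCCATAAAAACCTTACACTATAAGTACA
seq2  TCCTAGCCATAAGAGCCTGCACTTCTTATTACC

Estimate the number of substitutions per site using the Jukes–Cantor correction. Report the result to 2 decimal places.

The sequences differ at 15 of 33 sites, so p = 15/33 ≈ 0.454545.
d = −(3/4) ln(1 − 4p/3) = −0.75 ln(1 − 0.60606) = −0.75 ln(0.39394)
  = −0.75 × (-0.931557) = 0.698668 substitutions/site.

0.70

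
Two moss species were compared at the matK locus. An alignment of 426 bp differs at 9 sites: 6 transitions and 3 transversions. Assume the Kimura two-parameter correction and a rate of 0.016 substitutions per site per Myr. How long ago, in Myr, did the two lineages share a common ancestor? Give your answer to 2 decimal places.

0.67

P = 6/426 ≈ 0.014085 and Q = 3/426 ≈ 0.007042.
Under the Kimura two-parameter model, d = −½ ln(1 − 2P − Q) − ¼ ln(1 − 2Q).
1 − 2P − Q = 0.964788, giving −½ ln(0.964788) = 0.017923.
1 − 2Q = 0.985916, giving −¼ ln(0.985916) = 0.003546.
d = 0.017923 + 0.003546 = 0.021469.
Under a molecular clock d = 2μt, so t = d/(2μ) = 0.021469 / (2 × 0.016) = 0.67 Myr.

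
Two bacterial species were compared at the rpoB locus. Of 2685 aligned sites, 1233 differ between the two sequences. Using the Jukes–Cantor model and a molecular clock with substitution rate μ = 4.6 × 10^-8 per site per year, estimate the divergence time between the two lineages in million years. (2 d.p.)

p = 1233/2685 ≈ 0.459218.
d = −(3/4) ln(1 − 4p/3) = −0.75 ln(1 − 0.612291) = −0.75 ln(0.387709)
  = −0.75 × (-0.947500) = 0.710625 substitutions/site.
Under a molecular clock d = 2μt, so t = d/(2μ) = 0.710625 / (2 × 4.6 × 10^-8) = 7.72 million years.

7.72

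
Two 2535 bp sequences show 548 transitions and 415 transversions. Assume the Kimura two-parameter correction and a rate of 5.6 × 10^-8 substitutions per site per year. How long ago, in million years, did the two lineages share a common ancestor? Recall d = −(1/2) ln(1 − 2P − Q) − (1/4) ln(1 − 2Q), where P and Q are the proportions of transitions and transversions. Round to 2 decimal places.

4.93

P = 548/2535 ≈ 0.216174 and Q = 415/2535 ≈ 0.163708.
Under the Kimura two-parameter model, d = −½ ln(1 − 2P − Q) − ¼ ln(1 − 2Q).
1 − 2P − Q = 0.403944, giving −½ ln(0.403944) = 0.453240.
1 − 2Q = 0.672584, giving −¼ ln(0.672584) = 0.099157.
d = 0.453240 + 0.099157 = 0.552397.
Under a molecular clock d = 2μt, so t = d/(2μ) = 0.552397 / (2 × 5.6 × 10^-8) = 4.93 million years.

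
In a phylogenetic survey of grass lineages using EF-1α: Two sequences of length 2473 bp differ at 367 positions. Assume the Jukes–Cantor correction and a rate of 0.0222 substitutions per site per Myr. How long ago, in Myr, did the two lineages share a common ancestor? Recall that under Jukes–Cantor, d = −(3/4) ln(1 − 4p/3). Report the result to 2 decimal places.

p = 367/2473 ≈ 0.148403.
d = −(3/4) ln(1 − 4p/3) = −0.75 ln(1 − 0.197871) = −0.75 ln(0.802129)
  = −0.75 × (-0.220486) = 0.165365 substitutions/site.
Under a molecular clock d = 2μt, so t = d/(2μ) = 0.165365 / (2 × 0.0222) = 3.72 Myr.

3.72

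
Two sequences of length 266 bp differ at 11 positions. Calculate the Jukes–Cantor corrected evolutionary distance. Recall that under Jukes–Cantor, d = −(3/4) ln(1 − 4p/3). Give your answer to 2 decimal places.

0.04

p = 11/266 ≈ 0.041353.
d = −(3/4) ln(1 − 4p/3) = −0.75 ln(1 − 0.055137) = −0.75 ln(0.944863)
  = −0.75 × (-0.056715) = 0.042536 substitutions/site.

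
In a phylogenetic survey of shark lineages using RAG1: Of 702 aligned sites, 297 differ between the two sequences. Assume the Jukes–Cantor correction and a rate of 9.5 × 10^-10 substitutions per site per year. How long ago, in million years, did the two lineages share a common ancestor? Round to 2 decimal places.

p = 297/702 ≈ 0.423077.
d = −(3/4) ln(1 − 4p/3) = −0.75 ln(1 − 0.564103) = −0.75 ln(0.435897)
  = −0.75 × (-0.830349) = 0.622762 substitutions/site.
Under a molecular clock d = 2μt, so t = d/(2μ) = 0.622762 / (2 × 9.5 × 10^-10) = 327.77 million years.

327.77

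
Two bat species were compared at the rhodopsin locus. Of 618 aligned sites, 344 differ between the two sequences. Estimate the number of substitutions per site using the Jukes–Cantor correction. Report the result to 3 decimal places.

p = 344/618 ≈ 0.556634.
d = −(3/4) ln(1 − 4p/3) = −0.75 ln(1 − 0.742179) = −0.75 ln(0.257821)
  = −0.75 × (-1.355490) = 1.016618 substitutions/site.

1.017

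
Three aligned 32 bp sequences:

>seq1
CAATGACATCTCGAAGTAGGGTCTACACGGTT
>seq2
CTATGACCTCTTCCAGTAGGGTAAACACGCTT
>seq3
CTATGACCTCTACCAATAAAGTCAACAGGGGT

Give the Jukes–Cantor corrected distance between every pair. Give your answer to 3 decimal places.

d(seq1,seq2) = 0.304, d(seq1,seq3) = 0.460, d(seq2,seq3) = 0.304

seq1–seq2: 8/32 sites differ → p = 0.25, d = −0.75 ln(1 − 0.333333) = 0.304098 ≈ 0.304.
seq1–seq3: 11/32 sites differ → p = 0.34375, d = −0.75 ln(1 − 0.458333) = 0.459828 ≈ 0.460.
seq2–seq3: 8/32 sites differ → p = 0.25, d = −0.75 ln(1 − 0.333333) = 0.304098 ≈ 0.304.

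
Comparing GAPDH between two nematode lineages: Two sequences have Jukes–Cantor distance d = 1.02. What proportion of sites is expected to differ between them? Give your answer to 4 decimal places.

0.5575

p = (3/4)(1 − e^(−4d/3)) = 0.75 × (1 − e^(-1.36)) = 0.75 × (1 − 0.256661) = 0.557504.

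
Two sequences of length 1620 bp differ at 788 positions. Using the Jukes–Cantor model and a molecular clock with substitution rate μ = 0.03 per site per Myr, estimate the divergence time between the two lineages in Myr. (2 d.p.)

p = 788/1620 ≈ 0.48642.
d = −(3/4) ln(1 − 4p/3) = −0.75 ln(1 − 0.64856) = −0.75 ln(0.35144)
  = −0.75 × (-1.045716) = 0.784287 substitutions/site.
Under a molecular clock d = 2μt, so t = d/(2μ) = 0.784287 / (2 × 0.03) = 13.07 Myr.

13.07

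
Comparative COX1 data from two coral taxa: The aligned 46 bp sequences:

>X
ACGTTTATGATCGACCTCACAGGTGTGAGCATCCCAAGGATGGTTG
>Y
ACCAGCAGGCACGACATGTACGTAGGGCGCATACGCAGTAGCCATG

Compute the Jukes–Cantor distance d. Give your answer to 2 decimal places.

0.89

The sequences differ at 24 of 46 sites, so p = 24/46 ≈ 0.521739.
d = −(3/4) ln(1 − 4p/3) = −0.75 ln(1 − 0.695652) = −0.75 ln(0.304348)
  = −0.75 × (-1.189583) = 0.892187 substitutions/site.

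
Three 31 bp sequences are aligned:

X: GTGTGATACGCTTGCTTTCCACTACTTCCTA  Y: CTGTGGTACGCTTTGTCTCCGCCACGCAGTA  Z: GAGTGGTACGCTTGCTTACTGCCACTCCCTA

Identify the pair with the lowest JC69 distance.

X–Y: 11/31 differ, p = 0.355, d = 0.481.
X–Z: 7/31 differ, p = 0.226, d = 0.269.
Y–Z: 10/31 differ, p = 0.323, d = 0.422.
The smallest distance is between X and Z.

X and Z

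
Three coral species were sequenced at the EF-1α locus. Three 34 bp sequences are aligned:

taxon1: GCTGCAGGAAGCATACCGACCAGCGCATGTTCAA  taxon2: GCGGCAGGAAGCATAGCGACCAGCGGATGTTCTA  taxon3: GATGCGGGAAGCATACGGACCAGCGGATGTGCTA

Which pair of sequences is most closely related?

taxon1–taxon2: 4/34 differ, p = 0.118, d = 0.128.
taxon1–taxon3: 6/34 differ, p = 0.176, d = 0.201.
taxon2–taxon3: 6/34 differ, p = 0.176, d = 0.201.
The smallest distance is between taxon1 and taxon2.

taxon1 and taxon2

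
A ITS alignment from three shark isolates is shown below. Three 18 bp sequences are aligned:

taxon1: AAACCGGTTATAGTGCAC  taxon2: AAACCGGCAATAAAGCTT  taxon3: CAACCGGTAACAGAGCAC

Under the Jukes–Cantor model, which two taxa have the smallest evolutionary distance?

taxon1–taxon2: 6/18 differ, p = 0.333, d = 0.441.
taxon1–taxon3: 4/18 differ, p = 0.222, d = 0.264.
taxon2–taxon3: 6/18 differ, p = 0.333, d = 0.441.
The smallest distance is between taxon1 and taxon3.

taxon1 and taxon3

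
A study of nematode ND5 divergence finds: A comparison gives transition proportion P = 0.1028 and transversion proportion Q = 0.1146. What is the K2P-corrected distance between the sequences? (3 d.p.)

Under the Kimura two-parameter model, d = −½ ln(1 − 2P − Q) − ¼ ln(1 − 2Q).
1 − 2P − Q = 0.6798, giving −½ ln(0.6798) = 0.192978.
1 − 2Q = 0.7708, giving −¼ ln(0.7708) = 0.065082.
d = 0.192978 + 0.065082 = 0.258060.

0.258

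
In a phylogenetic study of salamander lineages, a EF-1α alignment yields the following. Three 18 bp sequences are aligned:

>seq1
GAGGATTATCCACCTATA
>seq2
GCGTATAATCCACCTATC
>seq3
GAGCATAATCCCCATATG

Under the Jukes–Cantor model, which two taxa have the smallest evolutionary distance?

seq1 and seq2

seq1–seq2: 4/18 differ, p = 0.222, d = 0.264.
seq1–seq3: 5/18 differ, p = 0.278, d = 0.347.
seq2–seq3: 5/18 differ, p = 0.278, d = 0.347.
The smallest distance is between seq1 and seq2.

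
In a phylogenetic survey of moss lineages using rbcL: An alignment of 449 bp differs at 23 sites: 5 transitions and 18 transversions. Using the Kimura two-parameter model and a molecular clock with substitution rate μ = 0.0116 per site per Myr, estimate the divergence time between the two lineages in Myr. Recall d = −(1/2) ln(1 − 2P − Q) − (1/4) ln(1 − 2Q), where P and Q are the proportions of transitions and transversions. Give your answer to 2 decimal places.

P = 5/449 ≈ 0.011136 and Q = 18/449 ≈ 0.040089.
Under the Kimura two-parameter model, d = −½ ln(1 − 2P − Q) − ¼ ln(1 − 2Q).
1 − 2P − Q = 0.937639, giving −½ ln(0.937639) = 0.032195.
1 − 2Q = 0.919822, giving −¼ ln(0.919822) = 0.020894.
d = 0.032195 + 0.020894 = 0.053089.
Under a molecular clock d = 2μt, so t = d/(2μ) = 0.053089 / (2 × 0.0116) = 2.29 Myr.

2.29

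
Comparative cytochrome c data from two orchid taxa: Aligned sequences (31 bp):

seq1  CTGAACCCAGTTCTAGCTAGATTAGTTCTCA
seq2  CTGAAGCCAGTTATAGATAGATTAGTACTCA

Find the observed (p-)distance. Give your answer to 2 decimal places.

The sequences differ at 4 of 31 positions (sites 6, 13, 17, 27).
p = 4/31 = 0.129032… ≈ 0.13 (to 2 d.p.).

0.13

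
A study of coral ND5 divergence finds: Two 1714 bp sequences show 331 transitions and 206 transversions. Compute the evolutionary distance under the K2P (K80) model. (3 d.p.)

P = 331/1714 ≈ 0.193116 and Q = 206/1714 ≈ 0.120187.
Under the Kimura two-parameter model, d = −½ ln(1 − 2P − Q) − ¼ ln(1 − 2Q).
1 − 2P − Q = 0.493581, giving −½ ln(0.493581) = 0.353034.
1 − 2Q = 0.759626, giving −¼ ln(0.759626) = 0.068732.
d = 0.353034 + 0.068732 = 0.421766.

0.422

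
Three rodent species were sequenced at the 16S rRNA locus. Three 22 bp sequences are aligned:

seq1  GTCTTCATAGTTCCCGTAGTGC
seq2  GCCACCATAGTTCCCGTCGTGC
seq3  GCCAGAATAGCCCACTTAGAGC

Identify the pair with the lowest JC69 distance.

seq1 and seq2

seq1–seq2: 4/22 differ, p = 0.182, d = 0.208.
seq1–seq3: 9/22 differ, p = 0.409, d = 0.591.
seq2–seq3: 8/22 differ, p = 0.364, d = 0.497.
The smallest distance is between seq1 and seq2.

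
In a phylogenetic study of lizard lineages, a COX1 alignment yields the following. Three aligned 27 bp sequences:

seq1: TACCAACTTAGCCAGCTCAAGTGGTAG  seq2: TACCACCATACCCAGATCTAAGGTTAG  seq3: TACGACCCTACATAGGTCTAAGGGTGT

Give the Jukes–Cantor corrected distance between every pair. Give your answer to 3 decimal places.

d(seq1,seq2) = 0.377, d(seq1,seq3) = 0.673, d(seq2,seq3) = 0.377

seq1–seq2: 8/27 sites differ → p ≈ 0.296296, d = −0.75 ln(1 − 0.395061) = 0.376971 ≈ 0.377.
seq1–seq3: 12/27 sites differ → p ≈ 0.444444, d = −0.75 ln(1 − 0.592592) = 0.673455 ≈ 0.673.
seq2–seq3: 8/27 sites differ → p ≈ 0.296296, d = −0.75 ln(1 − 0.395061) = 0.376971 ≈ 0.377.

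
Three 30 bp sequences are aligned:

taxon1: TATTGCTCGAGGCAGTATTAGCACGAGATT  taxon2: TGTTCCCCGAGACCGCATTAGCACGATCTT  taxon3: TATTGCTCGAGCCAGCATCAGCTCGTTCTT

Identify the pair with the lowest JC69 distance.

taxon1 and taxon3

taxon1–taxon2: 8/30 differ, p = 0.267, d = 0.330.
taxon1–taxon3: 7/30 differ, p = 0.233, d = 0.280.
taxon2–taxon3: 8/30 differ, p = 0.267, d = 0.330.
The smallest distance is between taxon1 and taxon3.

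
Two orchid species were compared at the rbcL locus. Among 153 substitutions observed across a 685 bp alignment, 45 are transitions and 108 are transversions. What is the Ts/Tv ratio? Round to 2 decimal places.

R = 45/108 = 0.416666… ≈ 0.42 (to 2 d.p.).

0.42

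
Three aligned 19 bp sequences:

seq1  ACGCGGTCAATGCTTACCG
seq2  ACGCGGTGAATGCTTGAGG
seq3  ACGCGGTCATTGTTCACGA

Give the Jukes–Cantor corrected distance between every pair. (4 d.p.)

seq1–seq2: 4/19 sites differ → p ≈ 0.210526, d = −0.75 ln(1 − 0.280701) = 0.247109 ≈ 0.2471.
seq1–seq3: 5/19 sites differ → p ≈ 0.263158, d = −0.75 ln(1 − 0.350877) = 0.324100 ≈ 0.3241.
seq2–seq3: 7/19 sites differ → p ≈ 0.368421, d = −0.75 ln(1 − 0.491228) = 0.506816 ≈ 0.5068.

d(seq1,seq2) = 0.2471, d(seq1,seq3) = 0.3241, d(seq2,seq3) = 0.5068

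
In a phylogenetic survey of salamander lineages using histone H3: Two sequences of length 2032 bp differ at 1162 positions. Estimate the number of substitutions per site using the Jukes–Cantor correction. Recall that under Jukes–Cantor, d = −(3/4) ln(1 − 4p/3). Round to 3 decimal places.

1.078

p = 1162/2032 ≈ 0.57185.
d = −(3/4) ln(1 − 4p/3) = −0.75 ln(1 − 0.762467) = −0.75 ln(0.237533)
  = −0.75 × (-1.437449) = 1.078087 substitutions/site.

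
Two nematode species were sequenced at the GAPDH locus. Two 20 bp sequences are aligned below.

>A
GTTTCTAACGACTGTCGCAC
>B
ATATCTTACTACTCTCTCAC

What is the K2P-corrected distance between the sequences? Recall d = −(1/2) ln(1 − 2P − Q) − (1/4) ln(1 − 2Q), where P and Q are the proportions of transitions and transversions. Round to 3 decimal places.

0.389

Of 20 sites, 1 differences are transitions and 5 are transversions, so P = 1/20 = 0.05 and Q = 5/20 = 0.25.
Under the Kimura two-parameter model, d = −½ ln(1 − 2P − Q) − ¼ ln(1 − 2Q).
1 − 2P − Q = 0.65, giving −½ ln(0.65) = 0.215391.
1 − 2Q = 0.5, giving −¼ ln(0.5) = 0.173287.
d = 0.215391 + 0.173287 = 0.388678.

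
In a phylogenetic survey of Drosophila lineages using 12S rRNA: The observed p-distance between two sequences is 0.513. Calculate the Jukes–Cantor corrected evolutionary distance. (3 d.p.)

d = −(3/4) ln(1 − 4p/3) = −0.75 ln(1 − 0.684) = −0.75 ln(0.316)
  = −0.75 × (-1.152013) = 0.864010 substitutions/site.

0.864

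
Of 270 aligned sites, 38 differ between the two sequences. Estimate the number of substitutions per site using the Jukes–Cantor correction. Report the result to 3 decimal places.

p = 38/270 ≈ 0.140741.
d = −(3/4) ln(1 − 4p/3) = −0.75 ln(1 − 0.187655) = −0.75 ln(0.812345)
  = −0.75 × (-0.207830) = 0.155873 substitutions/site.

0.156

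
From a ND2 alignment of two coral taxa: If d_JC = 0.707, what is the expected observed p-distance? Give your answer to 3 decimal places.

p = (3/4)(1 − e^(−4d/3)) = 0.75 × (1 − e^(-0.942667)) = 0.75 × (1 − 0.389587) = 0.457810.

0.458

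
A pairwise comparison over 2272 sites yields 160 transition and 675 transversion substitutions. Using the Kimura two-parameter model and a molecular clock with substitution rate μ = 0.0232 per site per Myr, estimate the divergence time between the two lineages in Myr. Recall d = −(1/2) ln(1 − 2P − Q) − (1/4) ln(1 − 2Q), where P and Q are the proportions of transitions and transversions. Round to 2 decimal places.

P = 160/2272 ≈ 0.070423 and Q = 675/2272 ≈ 0.297095.
Under the Kimura two-parameter model, d = −½ ln(1 − 2P − Q) − ¼ ln(1 − 2Q).
1 − 2P − Q = 0.562059, giving −½ ln(0.562059) = 0.288074.
1 − 2Q = 0.40581, giving −¼ ln(0.40581) = 0.225468.
d = 0.288074 + 0.225468 = 0.513542.
Under a molecular clock d = 2μt, so t = d/(2μ) = 0.513542 / (2 × 0.0232) = 11.07 Myr.

11.07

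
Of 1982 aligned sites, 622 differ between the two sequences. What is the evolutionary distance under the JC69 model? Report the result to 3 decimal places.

p = 622/1982 ≈ 0.313824.
d = −(3/4) ln(1 − 4p/3) = −0.75 ln(1 − 0.418432) = −0.75 ln(0.581568)
  = −0.75 × (-0.542027) = 0.406520 substitutions/site.

0.407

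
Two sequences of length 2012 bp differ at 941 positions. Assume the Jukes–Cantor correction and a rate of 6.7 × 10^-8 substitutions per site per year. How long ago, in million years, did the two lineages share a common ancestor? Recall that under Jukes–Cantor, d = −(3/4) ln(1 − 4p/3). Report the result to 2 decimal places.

p = 941/2012 ≈ 0.467694.
d = −(3/4) ln(1 − 4p/3) = −0.75 ln(1 − 0.623592) = −0.75 ln(0.376408)
  = −0.75 × (-0.977082) = 0.732812 substitutions/site.
Under a molecular clock d = 2μt, so t = d/(2μ) = 0.732812 / (2 × 6.7 × 10^-8) = 5.47 million years.

5.47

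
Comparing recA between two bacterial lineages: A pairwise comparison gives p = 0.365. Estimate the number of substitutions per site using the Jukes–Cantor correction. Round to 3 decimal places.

0.500

d = −(3/4) ln(1 − 4p/3) = −0.75 ln(1 − 0.486667) = −0.75 ln(0.513333)
  = −0.75 × (-0.666831) = 0.500123 substitutions/site.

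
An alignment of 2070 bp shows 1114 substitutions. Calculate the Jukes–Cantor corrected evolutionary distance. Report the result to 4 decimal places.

p = 1114/2070 ≈ 0.538164.
d = −(3/4) ln(1 − 4p/3) = −0.75 ln(1 − 0.717552) = −0.75 ln(0.282448)
  = −0.75 × (-1.264261) = 0.948196 substitutions/site.

0.9482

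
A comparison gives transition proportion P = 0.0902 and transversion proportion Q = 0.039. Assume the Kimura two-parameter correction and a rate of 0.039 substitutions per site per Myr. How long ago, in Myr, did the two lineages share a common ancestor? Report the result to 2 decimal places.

Under the Kimura two-parameter model, d = −½ ln(1 − 2P − Q) − ¼ ln(1 − 2Q).
1 − 2P − Q = 0.7806, giving −½ ln(0.7806) = 0.123846.
1 − 2Q = 0.922, giving −¼ ln(0.922) = 0.020303.
d = 0.123846 + 0.020303 = 0.144149.
Under a molecular clock d = 2μt, so t = d/(2μ) = 0.144149 / (2 × 0.039) = 1.85 Myr.

1.85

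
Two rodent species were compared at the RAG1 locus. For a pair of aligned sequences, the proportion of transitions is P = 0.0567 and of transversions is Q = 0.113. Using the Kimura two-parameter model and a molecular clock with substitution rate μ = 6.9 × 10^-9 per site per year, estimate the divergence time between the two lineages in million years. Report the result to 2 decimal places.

13.94

Under the Kimura two-parameter model, d = −½ ln(1 − 2P − Q) − ¼ ln(1 − 2Q).
1 − 2P − Q = 0.7736, giving −½ ln(0.7736) = 0.128350.
1 − 2Q = 0.774, giving −¼ ln(0.774) = 0.064046.
d = 0.128350 + 0.064046 = 0.192396.
Under a molecular clock d = 2μt, so t = d/(2μ) = 0.192396 / (2 × 6.9 × 10^-9) = 13.94 million years.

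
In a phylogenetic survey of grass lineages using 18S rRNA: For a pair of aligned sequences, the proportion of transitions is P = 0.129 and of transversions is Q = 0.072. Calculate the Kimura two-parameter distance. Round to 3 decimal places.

Under the Kimura two-parameter model, d = −½ ln(1 − 2P − Q) − ¼ ln(1 − 2Q).
1 − 2P − Q = 0.67, giving −½ ln(0.67) = 0.200239.
1 − 2Q = 0.856, giving −¼ ln(0.856) = 0.038871.
d = 0.200239 + 0.038871 = 0.239110.

0.239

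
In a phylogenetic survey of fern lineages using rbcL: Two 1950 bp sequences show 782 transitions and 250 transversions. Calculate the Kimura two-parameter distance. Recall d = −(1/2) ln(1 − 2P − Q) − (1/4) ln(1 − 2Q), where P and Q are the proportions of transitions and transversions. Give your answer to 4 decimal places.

P = 782/1950 ≈ 0.401026 and Q = 250/1950 ≈ 0.128205.
Under the Kimura two-parameter model, d = −½ ln(1 − 2P − Q) − ¼ ln(1 − 2Q).
1 − 2P − Q = 0.069743, giving −½ ln(0.069743) = 1.331469.
1 − 2Q = 0.74359, giving −¼ ln(0.74359) = 0.074066.
d = 1.331469 + 0.074066 = 1.405535.

1.4055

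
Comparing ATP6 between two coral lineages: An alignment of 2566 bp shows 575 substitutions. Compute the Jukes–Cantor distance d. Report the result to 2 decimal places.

p = 575/2566 ≈ 0.224084.
d = −(3/4) ln(1 − 4p/3) = −0.75 ln(1 − 0.298779) = −0.75 ln(0.701221)
  = −0.75 × (-0.354932) = 0.266199 substitutions/site.

0.27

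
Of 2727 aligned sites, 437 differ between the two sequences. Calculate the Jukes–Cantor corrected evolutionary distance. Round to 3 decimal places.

0.180

p = 437/2727 ≈ 0.160249.
d = −(3/4) ln(1 − 4p/3) = −0.75 ln(1 − 0.213665) = −0.75 ln(0.786335)
  = −0.75 × (-0.240372) = 0.180279 substitutions/site.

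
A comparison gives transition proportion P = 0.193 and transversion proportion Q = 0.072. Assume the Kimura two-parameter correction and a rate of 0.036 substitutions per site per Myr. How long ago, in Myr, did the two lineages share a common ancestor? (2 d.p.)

Under the Kimura two-parameter model, d = −½ ln(1 − 2P − Q) − ¼ ln(1 − 2Q).
1 − 2P − Q = 0.542, giving −½ ln(0.542) = 0.306245.
1 − 2Q = 0.856, giving −¼ ln(0.856) = 0.038871.
d = 0.306245 + 0.038871 = 0.345116.
Under a molecular clock d = 2μt, so t = d/(2μ) = 0.345116 / (2 × 0.036) = 4.79 Myr.

4.79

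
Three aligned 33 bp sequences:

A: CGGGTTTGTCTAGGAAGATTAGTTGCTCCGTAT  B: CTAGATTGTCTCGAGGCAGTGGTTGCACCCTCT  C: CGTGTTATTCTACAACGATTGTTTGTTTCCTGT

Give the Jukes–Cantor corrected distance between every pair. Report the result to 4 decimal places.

A–B: 13/33 sites differ → p ≈ 0.393939, d = −0.75 ln(1 − 0.525252) = 0.558728 ≈ 0.5587.
A–C: 12/33 sites differ → p ≈ 0.363636, d = −0.75 ln(1 − 0.484848) = 0.497470 ≈ 0.4975.
B–C: 16/33 sites differ → p ≈ 0.484848, d = −0.75 ln(1 − 0.646464) = 0.779827 ≈ 0.7798.

d(A,B) = 0.5587, d(A,C) = 0.4975, d(B,C) = 0.7798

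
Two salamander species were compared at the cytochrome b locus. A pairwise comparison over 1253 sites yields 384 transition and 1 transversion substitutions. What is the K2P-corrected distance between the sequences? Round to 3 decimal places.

P = 384/1253 ≈ 0.306464 and Q = 1/1253 ≈ 0.000798.
Under the Kimura two-parameter model, d = −½ ln(1 − 2P − Q) − ¼ ln(1 − 2Q).
1 − 2P − Q = 0.386274, giving −½ ln(0.386274) = 0.475604.
1 − 2Q = 0.998404, giving −¼ ln(0.998404) = 0.000399.
d = 0.475604 + 0.000399 = 0.476003.

0.476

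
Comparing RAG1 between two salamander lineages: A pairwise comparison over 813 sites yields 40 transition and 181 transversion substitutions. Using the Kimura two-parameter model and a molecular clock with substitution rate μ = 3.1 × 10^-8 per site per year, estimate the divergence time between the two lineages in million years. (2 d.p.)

P = 40/813 ≈ 0.0492 and Q = 181/813 ≈ 0.222632.
Under the Kimura two-parameter model, d = −½ ln(1 − 2P − Q) − ¼ ln(1 − 2Q).
1 − 2P − Q = 0.678968, giving −½ ln(0.678968) = 0.193591.
1 − 2Q = 0.554736, giving −¼ ln(0.554736) = 0.147316.
d = 0.193591 + 0.147316 = 0.340907.
Under a molecular clock d = 2μt, so t = d/(2μ) = 0.340907 / (2 × 3.1 × 10^-8) = 5.50 million years.

5.50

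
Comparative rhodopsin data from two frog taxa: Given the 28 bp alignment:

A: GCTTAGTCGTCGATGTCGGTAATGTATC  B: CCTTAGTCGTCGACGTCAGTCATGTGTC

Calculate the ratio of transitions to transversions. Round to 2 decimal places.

Transitions are A↔G and C↔T; transversions are all other mismatches.
Transitions: 3. Transversions: 2.
R = 3/2 = 1.50.

1.50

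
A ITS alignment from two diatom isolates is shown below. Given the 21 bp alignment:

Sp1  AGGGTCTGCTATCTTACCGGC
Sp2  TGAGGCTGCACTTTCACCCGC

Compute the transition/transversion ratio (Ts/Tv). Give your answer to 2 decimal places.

Transitions are A↔G and C↔T; transversions are all other mismatches.
Transitions: 3. Transversions: 5.
R = 3/5 = 0.60.

0.60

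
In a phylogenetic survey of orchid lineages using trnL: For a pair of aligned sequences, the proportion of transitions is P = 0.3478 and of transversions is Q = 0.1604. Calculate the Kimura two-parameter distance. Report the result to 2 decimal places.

1.07

Under the Kimura two-parameter model, d = −½ ln(1 − 2P − Q) − ¼ ln(1 − 2Q).
1 − 2P − Q = 0.144, giving −½ ln(0.144) = 0.968971.
1 − 2Q = 0.6792, giving −¼ ln(0.6792) = 0.096710.
d = 0.968971 + 0.096710 = 1.065681.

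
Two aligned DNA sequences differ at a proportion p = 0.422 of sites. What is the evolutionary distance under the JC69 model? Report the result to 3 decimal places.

0.620

d = −(3/4) ln(1 − 4p/3) = −0.75 ln(1 − 0.562667) = −0.75 ln(0.437333)
  = −0.75 × (-0.827060) = 0.620295 substitutions/site.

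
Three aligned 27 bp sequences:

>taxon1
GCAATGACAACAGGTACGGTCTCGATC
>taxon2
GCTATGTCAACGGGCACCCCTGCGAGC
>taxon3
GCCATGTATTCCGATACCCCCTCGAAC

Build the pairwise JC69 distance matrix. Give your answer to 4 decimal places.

d(taxon1,taxon2) = 0.5107, d(taxon1,taxon3) = 0.5876, d(taxon2,taxon3) = 0.5107

taxon1–taxon2: 10/27 sites differ → p ≈ 0.37037, d = −0.75 ln(1 − 0.493827) = 0.510658 ≈ 0.5107.
taxon1–taxon3: 11/27 sites differ → p ≈ 0.407407, d = −0.75 ln(1 − 0.543209) = 0.587647 ≈ 0.5876.
taxon2–taxon3: 10/27 sites differ → p ≈ 0.37037, d = −0.75 ln(1 − 0.493827) = 0.510658 ≈ 0.5107.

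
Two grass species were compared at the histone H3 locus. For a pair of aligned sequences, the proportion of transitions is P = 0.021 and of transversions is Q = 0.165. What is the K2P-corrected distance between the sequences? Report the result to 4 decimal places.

0.2161

Under the Kimura two-parameter model, d = −½ ln(1 − 2P − Q) − ¼ ln(1 − 2Q).
1 − 2P − Q = 0.793, giving −½ ln(0.793) = 0.115966.
1 − 2Q = 0.67, giving −¼ ln(0.67) = 0.100119.
d = 0.115966 + 0.100119 = 0.216085.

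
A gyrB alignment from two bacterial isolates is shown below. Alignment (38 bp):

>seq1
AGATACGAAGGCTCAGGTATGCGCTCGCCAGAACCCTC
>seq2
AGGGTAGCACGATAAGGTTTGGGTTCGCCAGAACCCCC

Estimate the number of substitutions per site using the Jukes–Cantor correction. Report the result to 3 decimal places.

The sequences differ at 12 of 38 sites, so p = 12/38 ≈ 0.315789.
d = −(3/4) ln(1 − 4p/3) = −0.75 ln(1 − 0.421052) = −0.75 ln(0.578948)
  = −0.75 × (-0.546543) = 0.409907 substitutions/site.

0.410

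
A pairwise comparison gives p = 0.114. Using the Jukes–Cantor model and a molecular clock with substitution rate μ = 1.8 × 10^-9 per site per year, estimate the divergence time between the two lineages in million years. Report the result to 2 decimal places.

34.35

d = −(3/4) ln(1 − 4p/3) = −0.75 ln(1 − 0.152) = −0.75 ln(0.848)
  = −0.75 × (-0.164875) = 0.123656 substitutions/site.
Under a molecular clock d = 2μt, so t = d/(2μ) = 0.123656 / (2 × 1.8 × 10^-9) = 34.35 million years.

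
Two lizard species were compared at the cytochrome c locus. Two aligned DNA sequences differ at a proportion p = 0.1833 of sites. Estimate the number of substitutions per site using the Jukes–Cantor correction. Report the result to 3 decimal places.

d = −(3/4) ln(1 − 4p/3) = −0.75 ln(1 − 0.2444) = −0.75 ln(0.7556)
  = −0.75 × (-0.280243) = 0.210182 substitutions/site.

0.210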